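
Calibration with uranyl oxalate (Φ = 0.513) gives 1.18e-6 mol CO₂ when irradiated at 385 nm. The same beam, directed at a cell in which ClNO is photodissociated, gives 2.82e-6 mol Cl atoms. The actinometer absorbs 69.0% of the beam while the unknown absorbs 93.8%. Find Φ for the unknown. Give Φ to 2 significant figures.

Φ = 0.90

Photons absorbed by the actinometer: 1.18e-6 / 0.513 = 2.300e-6 mol.
Incident flux: 2.300e-6 / 0.690 = 3.333e-6 einstein.
Absorbed by unknown: 0.938 × 3.333e-6 = 3.126e-6 mol.
Φ(unknown) = 2.82e-6 / 3.126e-6 = 0.90.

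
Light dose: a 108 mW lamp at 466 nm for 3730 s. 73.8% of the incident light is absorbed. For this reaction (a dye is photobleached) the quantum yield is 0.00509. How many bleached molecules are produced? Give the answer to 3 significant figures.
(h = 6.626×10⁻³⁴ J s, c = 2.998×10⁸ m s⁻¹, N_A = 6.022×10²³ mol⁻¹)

3.55×10¹⁸ bleached molecules

Photon energy at 466 nm: hc/λ = (6.626×10⁻³⁴)(2.998×10⁸)/(466×10⁻⁹) = 4.263×10⁻¹⁹ J.
Energy delivered: (108 mW)(3730 s) = 402.8 J.
Photons incident: 402.8 / 4.263×10⁻¹⁹ = 9.449×10²⁰, i.e. 9.449×10²⁰/6.022×10²³ = 0.001569 mol.
Photons absorbed: 0.738 × 0.001569 = 0.001158 mol.
Product: Φ × n_abs = 0.00509 × 0.001158 = 5.894×10⁻⁶ mol.
As a count: 5.894×10⁻⁶ × 6.022×10²³ = 3.55×10¹⁸.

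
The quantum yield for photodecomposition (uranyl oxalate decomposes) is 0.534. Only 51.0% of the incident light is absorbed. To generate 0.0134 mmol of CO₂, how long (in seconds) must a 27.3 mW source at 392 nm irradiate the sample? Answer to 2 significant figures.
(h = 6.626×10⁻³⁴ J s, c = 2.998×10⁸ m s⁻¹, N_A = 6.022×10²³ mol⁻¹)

t ≈ 550 s

Product: 0.0134 mmol = 1.34×10⁻⁵ mol.
Photons that must be absorbed: 1.34×10⁻⁵ / 0.534 = 2.509×10⁻⁵ mol.
Incident photons needed: 2.509×10⁻⁵ / 0.510 = 4.920×10⁻⁵ mol.
Photon energy: hc/λ = 5.068×10⁻¹⁹ J; per mole, 3.052×10⁵ J mol⁻¹.
Energy required: 4.920×10⁻⁵ × 3.052×10⁵ = 15.02 J.
Time: 15.02 J / 0.0273 W = 550 s.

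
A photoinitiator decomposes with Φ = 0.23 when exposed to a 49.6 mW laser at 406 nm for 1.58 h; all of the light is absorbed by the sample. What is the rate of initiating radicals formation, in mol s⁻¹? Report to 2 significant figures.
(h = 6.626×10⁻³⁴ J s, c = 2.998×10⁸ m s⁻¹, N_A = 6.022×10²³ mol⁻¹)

3.9×10⁻⁸ mol s⁻¹

Photon energy at 406 nm: hc/λ = (6.626×10⁻³⁴)(2.998×10⁸)/(406×10⁻⁹) = 4.893×10⁻¹⁹ J.
Energy delivered: (49.6 mW)(5688 s) = 282.1 J.
Photons incident: 282.1 / 4.893×10⁻¹⁹ = 5.765×10²⁰, i.e. 5.765×10²⁰/6.022×10²³ = 9.573×10⁻⁴ mol.
Product formed: 0.23 × 9.573×10⁻⁴ = 2.202×10⁻⁴ mol.
Rate: 2.202×10⁻⁴ / 5688 s = 3.9×10⁻⁸ mol s⁻¹.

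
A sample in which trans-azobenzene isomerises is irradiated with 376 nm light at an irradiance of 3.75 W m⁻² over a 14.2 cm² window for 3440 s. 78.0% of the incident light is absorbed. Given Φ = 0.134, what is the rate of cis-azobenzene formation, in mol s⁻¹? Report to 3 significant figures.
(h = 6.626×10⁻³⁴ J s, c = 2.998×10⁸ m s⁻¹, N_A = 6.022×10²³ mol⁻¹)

Photon energy at 376 nm: hc/λ = (6.626×10⁻³⁴)(2.998×10⁸)/(376×10⁻⁹) = 5.283×10⁻¹⁹ J.
Energy delivered: (3.75 W m⁻²)(14.2×10⁻⁴ m²)(3440 s) = 18.32 J.
Photons incident: 18.32 / 5.283×10⁻¹⁹ = 3.468×10¹⁹, i.e. 3.468×10¹⁹/6.022×10²³ = 5.759×10⁻⁵ mol.
Photons absorbed: 0.780 × 5.759×10⁻⁵ = 4.492×10⁻⁵ mol.
Product formed: 0.134 × 4.492×10⁻⁵ = 6.019×10⁻⁶ mol.
Rate: 6.019×10⁻⁶ / 3440 s = 1.75×10⁻⁹ mol s⁻¹.

1.75×10⁻⁹ mol s⁻¹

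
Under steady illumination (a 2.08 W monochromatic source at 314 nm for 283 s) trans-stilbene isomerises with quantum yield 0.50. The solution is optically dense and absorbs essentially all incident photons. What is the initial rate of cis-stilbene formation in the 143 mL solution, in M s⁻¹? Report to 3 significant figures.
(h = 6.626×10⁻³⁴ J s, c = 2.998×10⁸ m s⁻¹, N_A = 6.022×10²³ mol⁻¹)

1.91×10⁻⁵ M s⁻¹

Photon energy at 314 nm: hc/λ = (6.626×10⁻³⁴)(2.998×10⁸)/(314×10⁻⁹) = 6.326×10⁻¹⁹ J.
Energy delivered: (2.08 W)(283 s) = 588.6 J.
Photons incident: 588.6 / 6.326×10⁻¹⁹ = 9.304×10²⁰, i.e. 9.304×10²⁰/6.022×10²³ = 0.001545 mol.
Product formed: 0.50 × 0.001545 = 7.725×10⁻⁴ mol.
Rate: 7.725×10⁻⁴ mol / (283 s × 0.143 L) = 1.91×10⁻⁵ M s⁻¹.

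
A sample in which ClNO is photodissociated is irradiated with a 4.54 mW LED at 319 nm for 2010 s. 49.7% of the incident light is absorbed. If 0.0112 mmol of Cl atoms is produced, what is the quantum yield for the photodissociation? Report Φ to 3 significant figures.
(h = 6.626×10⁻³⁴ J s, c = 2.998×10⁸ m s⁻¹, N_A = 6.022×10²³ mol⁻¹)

Product: 0.0112 mmol = 1.12×10⁻⁵ mol.
Photon energy at 319 nm: hc/λ = (6.626×10⁻³⁴)(2.998×10⁸)/(319×10⁻⁹) = 6.227×10⁻¹⁹ J.
Energy delivered: (4.54 mW)(2010 s) = 9.125 J.
Photons incident: 9.125 / 6.227×10⁻¹⁹ = 1.465×10¹⁹, i.e. 1.465×10¹⁹/6.022×10²³ = 2.433×10⁻⁵ mol.
Photons absorbed: 0.497 × 2.433×10⁻⁵ = 1.209×10⁻⁵ mol.
Φ = 1.12×10⁻⁵ mol / 1.209×10⁻⁵ mol photons = 0.926.

Φ = 0.926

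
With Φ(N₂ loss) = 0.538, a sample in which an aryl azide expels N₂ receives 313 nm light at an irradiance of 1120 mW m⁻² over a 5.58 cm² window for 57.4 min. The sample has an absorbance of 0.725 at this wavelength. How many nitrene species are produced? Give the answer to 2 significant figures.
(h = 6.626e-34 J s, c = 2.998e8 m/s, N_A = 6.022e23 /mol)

1.5e18 species

Photon energy at 313 nm: hc/λ = (6.626e-34)(2.998e8)/(313e-9) = 6.347e-19 J.
Energy delivered: (1120 mW m⁻²)(5.58e-4 m²)(3444 s) = 2.152 J.
Photons incident: 2.152 / 6.347e-19 = 3.391e18, i.e. 3.391e18/6.022e23 = 5.631e-6 mol.
Fraction absorbed: 1 − 10^(−0.725) = 0.8116.
Photons absorbed: 0.8116 × 5.631e-6 = 4.570e-6 mol.
Product: Φ × n_abs = 0.538 × 4.570e-6 = 2.459e-6 mol.
As a count: 2.459e-6 × 6.022e23 = 1.5e18.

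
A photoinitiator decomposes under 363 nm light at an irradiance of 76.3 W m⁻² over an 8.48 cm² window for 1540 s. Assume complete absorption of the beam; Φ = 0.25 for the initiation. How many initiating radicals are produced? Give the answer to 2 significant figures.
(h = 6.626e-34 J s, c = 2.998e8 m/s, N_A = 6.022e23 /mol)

4.6e19 initiating radicals

Photon energy at 363 nm: hc/λ = (6.626e-34)(2.998e8)/(363e-9) = 5.472e-19 J.
Energy delivered: (76.3 W m⁻²)(8.48e-4 m²)(1540 s) = 99.64 J.
Photons incident: 99.64 / 5.472e-19 = 1.821e20, i.e. 1.821e20/6.022e23 = 3.024e-4 mol.
Product: Φ × n_abs = 0.25 × 3.024e-4 = 7.560e-5 mol.
As a count: 7.560e-5 × 6.022e23 = 4.6e19.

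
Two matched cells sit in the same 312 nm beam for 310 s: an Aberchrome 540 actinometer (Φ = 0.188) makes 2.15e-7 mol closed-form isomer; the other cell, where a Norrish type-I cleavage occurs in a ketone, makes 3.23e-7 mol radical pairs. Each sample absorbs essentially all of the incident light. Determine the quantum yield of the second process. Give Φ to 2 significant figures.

Φ = 0.28

Photons absorbed by the actinometer: 2.15e-7 / 0.188 = 1.144e-6 mol.
Φ(unknown) = 3.23e-7 / 1.144e-6 = 0.28.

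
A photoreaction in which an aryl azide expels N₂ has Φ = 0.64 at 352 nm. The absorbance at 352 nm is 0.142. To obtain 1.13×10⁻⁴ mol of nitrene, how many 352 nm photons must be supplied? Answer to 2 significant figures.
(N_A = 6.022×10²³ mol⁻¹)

3.8×10²⁰ photons

Photons that must be absorbed: 1.13×10⁻⁴ / 0.64 = 1.766×10⁻⁴ mol.
Fraction absorbed: 1 − 10^(−0.142) = 0.2789.
Incident photons needed: 1.766×10⁻⁴ / 0.2789 = 6.332×10⁻⁴ mol.
Photon count: 6.332×10⁻⁴ × 6.022×10²³ = 3.8×10²⁰.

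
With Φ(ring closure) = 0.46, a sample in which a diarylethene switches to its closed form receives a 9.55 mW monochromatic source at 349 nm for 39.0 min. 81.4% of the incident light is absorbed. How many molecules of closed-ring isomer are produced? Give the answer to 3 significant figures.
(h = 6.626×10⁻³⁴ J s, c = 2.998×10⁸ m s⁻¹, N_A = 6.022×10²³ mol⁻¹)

1.47×10¹⁹ molecules

Photon energy at 349 nm: hc/λ = (6.626×10⁻³⁴)(2.998×10⁸)/(349×10⁻⁹) = 5.692×10⁻¹⁹ J.
Energy delivered: (9.55 mW)(2340 s) = 22.35 J.
Photons incident: 22.35 / 5.692×10⁻¹⁹ = 3.927×10¹⁹, i.e. 3.927×10¹⁹/6.022×10²³ = 6.521×10⁻⁵ mol.
Photons absorbed: 0.814 × 6.521×10⁻⁵ = 5.308×10⁻⁵ mol.
Product: Φ × n_abs = 0.46 × 5.308×10⁻⁵ = 2.442×10⁻⁵ mol.
As a count: 2.442×10⁻⁵ × 6.022×10²³ = 1.47×10¹⁹.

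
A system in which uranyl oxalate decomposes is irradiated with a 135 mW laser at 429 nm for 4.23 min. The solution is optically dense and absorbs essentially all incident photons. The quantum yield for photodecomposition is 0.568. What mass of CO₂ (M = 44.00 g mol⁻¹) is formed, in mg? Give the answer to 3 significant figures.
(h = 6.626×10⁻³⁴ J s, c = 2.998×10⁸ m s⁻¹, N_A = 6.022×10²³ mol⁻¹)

3.07 mg

Photon energy at 429 nm: hc/λ = (6.626×10⁻³⁴)(2.998×10⁸)/(429×10⁻⁹) = 4.630×10⁻¹⁹ J.
Energy delivered: (135 mW)(253.8 s) = 34.26 J.
Photons incident: 34.26 / 4.630×10⁻¹⁹ = 7.400×10¹⁹, i.e. 7.400×10¹⁹/6.022×10²³ = 1.229×10⁻⁴ mol.
Product: Φ × n_abs = 0.568 × 1.229×10⁻⁴ = 6.981×10⁻⁵ mol.
Mass: 6.981×10⁻⁵ × 44.00 = 0.003072 g = 3.07 mg.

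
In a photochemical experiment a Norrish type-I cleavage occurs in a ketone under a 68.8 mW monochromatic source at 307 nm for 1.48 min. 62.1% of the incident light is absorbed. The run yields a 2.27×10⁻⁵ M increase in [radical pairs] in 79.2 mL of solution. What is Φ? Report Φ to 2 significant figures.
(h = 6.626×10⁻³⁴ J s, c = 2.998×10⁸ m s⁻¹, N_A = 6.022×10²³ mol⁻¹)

Product: (2.27×10⁻⁵ M)(0.0792 L) = 1.798×10⁻⁶ mol.
Photon energy at 307 nm: hc/λ = (6.626×10⁻³⁴)(2.998×10⁸)/(307×10⁻⁹) = 6.471×10⁻¹⁹ J.
Energy delivered: (68.8 mW)(88.8 s) = 6.109 J.
Photons incident: 6.109 / 6.471×10⁻¹⁹ = 9.441×10¹⁸, i.e. 9.441×10¹⁸/6.022×10²³ = 1.568×10⁻⁵ mol.
Photons absorbed: 0.621 × 1.568×10⁻⁵ = 9.737×10⁻⁶ mol.
Φ = 1.798×10⁻⁶ mol / 9.737×10⁻⁶ mol photons = 0.18.

Φ = 0.18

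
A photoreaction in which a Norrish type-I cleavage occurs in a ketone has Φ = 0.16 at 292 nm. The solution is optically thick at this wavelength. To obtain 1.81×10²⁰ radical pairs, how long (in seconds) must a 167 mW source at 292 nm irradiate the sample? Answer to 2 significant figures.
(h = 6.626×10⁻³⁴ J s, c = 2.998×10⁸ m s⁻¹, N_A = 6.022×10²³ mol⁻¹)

t ≈ 4600 s

Product: 1.81×10²⁰ / 6.022×10²³ = 3.006×10⁻⁴ mol.
Photons that must be absorbed: 3.006×10⁻⁴ / 0.16 = 0.001879 mol.
Photon energy: hc/λ = 6.803×10⁻¹⁹ J; per mole, 4.097×10⁵ J mol⁻¹.
Energy required: 0.001879 × 4.097×10⁵ = 769.8 J.
Time: 769.8 J / 0.167 W = 4600 s.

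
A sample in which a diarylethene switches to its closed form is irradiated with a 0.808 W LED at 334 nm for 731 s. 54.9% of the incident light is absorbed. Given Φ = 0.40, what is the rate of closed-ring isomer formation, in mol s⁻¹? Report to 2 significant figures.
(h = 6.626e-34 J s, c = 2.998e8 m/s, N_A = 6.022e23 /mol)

5.0e-7 mol s⁻¹

Photon energy at 334 nm: hc/λ = (6.626e-34)(2.998e8)/(334e-9) = 5.948e-19 J.
Energy delivered: (0.808 W)(731 s) = 590.6 J.
Photons incident: 590.6 / 5.948e-19 = 9.929e20, i.e. 9.929e20/6.022e23 = 0.001649 mol.
Photons absorbed: 0.549 × 0.001649 = 9.053e-4 mol.
Product formed: 0.40 × 9.053e-4 = 3.621e-4 mol.
Rate: 3.621e-4 / 731 s = 5.0e-7 mol s⁻¹.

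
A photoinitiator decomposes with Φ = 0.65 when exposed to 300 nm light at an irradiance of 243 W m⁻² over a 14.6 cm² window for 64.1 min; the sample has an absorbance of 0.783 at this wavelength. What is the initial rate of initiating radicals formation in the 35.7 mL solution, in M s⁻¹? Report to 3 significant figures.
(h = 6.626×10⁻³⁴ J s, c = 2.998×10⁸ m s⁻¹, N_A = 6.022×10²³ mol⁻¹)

Photon energy at 300 nm: hc/λ = (6.626×10⁻³⁴)(2.998×10⁸)/(300×10⁻⁹) = 6.622×10⁻¹⁹ J.
Energy delivered: (243 W m⁻²)(14.6×10⁻⁴ m²)(3846 s) = 1364 J.
Photons incident: 1364 / 6.622×10⁻¹⁹ = 2.060×10²¹, i.e. 2.060×10²¹/6.022×10²³ = 0.003421 mol.
Fraction absorbed: 1 − 10^(−0.783) = 0.8352.
Photons absorbed: 0.8352 × 0.003421 = 0.002857 mol.
Product formed: 0.65 × 0.002857 = 0.001857 mol.
Rate: 0.001857 mol / (3846 s × 0.0357 L) = 1.35×10⁻⁵ M s⁻¹.

1.35×10⁻⁵ M s⁻¹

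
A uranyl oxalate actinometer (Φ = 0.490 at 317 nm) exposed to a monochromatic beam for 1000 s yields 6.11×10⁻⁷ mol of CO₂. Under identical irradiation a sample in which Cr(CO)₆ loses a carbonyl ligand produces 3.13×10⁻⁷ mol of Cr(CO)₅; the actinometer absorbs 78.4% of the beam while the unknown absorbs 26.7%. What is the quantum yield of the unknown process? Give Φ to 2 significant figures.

Φ = 0.74

Photons absorbed by the actinometer: 6.11×10⁻⁷ / 0.490 = 1.247×10⁻⁶ mol.
Incident flux: 1.247×10⁻⁶ / 0.784 = 1.591×10⁻⁶ einstein.
Absorbed by unknown: 0.267 × 1.591×10⁻⁶ = 4.248×10⁻⁷ mol.
Φ(unknown) = 3.13×10⁻⁷ / 4.248×10⁻⁷ = 0.74.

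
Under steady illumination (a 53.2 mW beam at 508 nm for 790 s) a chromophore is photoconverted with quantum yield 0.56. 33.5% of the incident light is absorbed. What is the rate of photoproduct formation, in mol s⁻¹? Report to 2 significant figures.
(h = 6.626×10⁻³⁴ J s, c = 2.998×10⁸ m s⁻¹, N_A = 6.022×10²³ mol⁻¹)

Photon energy at 508 nm: hc/λ = (6.626×10⁻³⁴)(2.998×10⁸)/(508×10⁻⁹) = 3.910×10⁻¹⁹ J.
Energy delivered: (53.2 mW)(790 s) = 42.03 J.
Photons incident: 42.03 / 3.910×10⁻¹⁹ = 1.075×10²⁰, i.e. 1.075×10²⁰/6.022×10²³ = 1.785×10⁻⁴ mol.
Photons absorbed: 0.335 × 1.785×10⁻⁴ = 5.980×10⁻⁵ mol.
Product formed: 0.56 × 5.980×10⁻⁵ = 3.349×10⁻⁵ mol.
Rate: 3.349×10⁻⁵ / 790 s = 4.2×10⁻⁸ mol s⁻¹.

4.2×10⁻⁸ mol s⁻¹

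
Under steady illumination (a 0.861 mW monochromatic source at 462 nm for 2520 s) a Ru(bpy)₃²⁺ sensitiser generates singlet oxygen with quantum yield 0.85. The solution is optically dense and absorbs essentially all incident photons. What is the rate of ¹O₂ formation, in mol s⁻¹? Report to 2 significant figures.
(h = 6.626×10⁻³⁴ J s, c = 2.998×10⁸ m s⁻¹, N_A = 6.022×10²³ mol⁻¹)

2.8×10⁻⁹ mol s⁻¹

Photon energy at 462 nm: hc/λ = (6.626×10⁻³⁴)(2.998×10⁸)/(462×10⁻⁹) = 4.300×10⁻¹⁹ J.
Energy delivered: (0.861 mW)(2520 s) = 2.170 J.
Photons incident: 2.170 / 4.300×10⁻¹⁹ = 5.047×10¹⁸, i.e. 5.047×10¹⁸/6.022×10²³ = 8.381×10⁻⁶ mol.
Product formed: 0.85 × 8.381×10⁻⁶ = 7.124×10⁻⁶ mol.
Rate: 7.124×10⁻⁶ / 2520 s = 2.8×10⁻⁹ mol s⁻¹.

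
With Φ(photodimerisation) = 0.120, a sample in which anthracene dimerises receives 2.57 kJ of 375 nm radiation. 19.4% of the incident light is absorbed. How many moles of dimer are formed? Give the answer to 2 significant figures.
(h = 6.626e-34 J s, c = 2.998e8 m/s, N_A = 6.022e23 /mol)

1.9e-4 mol

Photon energy at 375 nm: hc/λ = (6.626e-34)(2.998e8)/(375e-9) = 5.297e-19 J.
Incident energy: 2.57 kJ = 2570 J.
Photons incident: 2570 / 5.297e-19 = 4.852e21, i.e. 4.852e21/6.022e23 = 0.008057 mol.
Photons absorbed: 0.194 × 0.008057 = 0.001563 mol.
Product: Φ × n_abs = 0.120 × 0.001563 = 1.876e-4 mol.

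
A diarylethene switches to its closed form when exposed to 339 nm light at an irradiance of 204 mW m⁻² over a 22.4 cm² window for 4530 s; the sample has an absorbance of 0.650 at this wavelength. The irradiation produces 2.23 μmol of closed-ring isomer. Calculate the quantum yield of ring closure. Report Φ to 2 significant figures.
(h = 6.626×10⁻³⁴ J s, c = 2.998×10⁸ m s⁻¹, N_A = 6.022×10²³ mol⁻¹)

Product: 2.23 μmol = 2.23×10⁻⁶ mol.
Photon energy at 339 nm: hc/λ = (6.626×10⁻³⁴)(2.998×10⁸)/(339×10⁻⁹) = 5.860×10⁻¹⁹ J.
Energy delivered: (204 mW m⁻²)(22.4×10⁻⁴ m²)(4530 s) = 2.070 J.
Photons incident: 2.070 / 5.860×10⁻¹⁹ = 3.532×10¹⁸, i.e. 3.532×10¹⁸/6.022×10²³ = 5.865×10⁻⁶ mol.
Fraction absorbed: 1 − 10^(−0.650) = 0.7761.
Photons absorbed: 0.7761 × 5.865×10⁻⁶ = 4.552×10⁻⁶ mol.
Φ = 2.23×10⁻⁶ mol / 4.552×10⁻⁶ mol photons = 0.49.

Φ = 0.49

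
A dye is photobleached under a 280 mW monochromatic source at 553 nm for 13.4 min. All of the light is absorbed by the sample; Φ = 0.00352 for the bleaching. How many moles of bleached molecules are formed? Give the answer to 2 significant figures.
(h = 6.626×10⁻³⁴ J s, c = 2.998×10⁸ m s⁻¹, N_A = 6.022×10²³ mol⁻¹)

3.7×10⁻⁶ mol

Photon energy at 553 nm: hc/λ = (6.626×10⁻³⁴)(2.998×10⁸)/(553×10⁻⁹) = 3.592×10⁻¹⁹ J.
Energy delivered: (280 mW)(804 s) = 225.1 J.
Photons incident: 225.1 / 3.592×10⁻¹⁹ = 6.267×10²⁰, i.e. 6.267×10²⁰/6.022×10²³ = 0.001041 mol.
Product: Φ × n_abs = 0.00352 × 0.001041 = 3.664×10⁻⁶ mol.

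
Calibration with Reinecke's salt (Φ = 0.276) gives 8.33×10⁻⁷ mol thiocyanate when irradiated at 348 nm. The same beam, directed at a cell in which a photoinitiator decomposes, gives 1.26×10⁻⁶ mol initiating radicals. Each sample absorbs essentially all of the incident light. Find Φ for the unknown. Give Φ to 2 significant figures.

Φ = 0.42

Photons absorbed by the actinometer: 8.33×10⁻⁷ / 0.276 = 3.018×10⁻⁶ mol.
Φ(unknown) = 1.26×10⁻⁶ / 3.018×10⁻⁶ = 0.42.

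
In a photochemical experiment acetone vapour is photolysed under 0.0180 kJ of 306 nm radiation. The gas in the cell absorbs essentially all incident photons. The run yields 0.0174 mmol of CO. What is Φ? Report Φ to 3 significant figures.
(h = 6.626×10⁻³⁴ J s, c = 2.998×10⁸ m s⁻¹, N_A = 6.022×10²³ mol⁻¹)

Product: 0.0174 mmol = 1.74×10⁻⁵ mol.
Photon energy at 306 nm: hc/λ = (6.626×10⁻³⁴)(2.998×10⁸)/(306×10⁻⁹) = 6.492×10⁻¹⁹ J.
Incident energy: 0.0180 kJ = 18.0 J.
Photons incident: 18.0 / 6.492×10⁻¹⁹ = 2.773×10¹⁹, i.e. 2.773×10¹⁹/6.022×10²³ = 4.605×10⁻⁵ mol.
Φ = 1.74×10⁻⁵ mol / 4.605×10⁻⁵ mol photons = 0.378.

Φ = 0.378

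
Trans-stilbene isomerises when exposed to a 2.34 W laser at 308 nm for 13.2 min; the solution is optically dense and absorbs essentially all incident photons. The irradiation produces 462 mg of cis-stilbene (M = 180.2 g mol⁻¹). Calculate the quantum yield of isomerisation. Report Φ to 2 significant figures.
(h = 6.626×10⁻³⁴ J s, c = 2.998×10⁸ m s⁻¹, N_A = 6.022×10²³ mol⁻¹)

Product: 462 mg / 180.2 g mol⁻¹ = 0.002564 mol.
Photon energy at 308 nm: hc/λ = (6.626×10⁻³⁴)(2.998×10⁸)/(308×10⁻⁹) = 6.450×10⁻¹⁹ J.
Energy delivered: (2.34 W)(792 s) = 1853 J.
Photons incident: 1853 / 6.450×10⁻¹⁹ = 2.873×10²¹, i.e. 2.873×10²¹/6.022×10²³ = 0.004771 mol.
Φ = 0.002564 mol / 0.004771 mol photons = 0.54.

Φ = 0.54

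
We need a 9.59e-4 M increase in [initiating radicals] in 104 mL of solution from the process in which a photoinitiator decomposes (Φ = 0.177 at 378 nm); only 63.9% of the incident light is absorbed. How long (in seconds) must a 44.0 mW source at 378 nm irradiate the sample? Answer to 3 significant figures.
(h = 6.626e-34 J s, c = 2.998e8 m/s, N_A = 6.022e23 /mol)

t ≈ 6340 s

Product: (9.59e-4 M)(0.104 L) = 9.974e-5 mol.
Photons that must be absorbed: 9.974e-5 / 0.177 = 5.635e-4 mol.
Incident photons needed: 5.635e-4 / 0.639 = 8.818e-4 mol.
Photon energy: hc/λ = 5.255e-19 J; per mole, 3.165e5 J mol⁻¹.
Energy required: 8.818e-4 × 3.165e5 = 279.1 J.
Time: 279.1 J / 0.044 W = 6340 s.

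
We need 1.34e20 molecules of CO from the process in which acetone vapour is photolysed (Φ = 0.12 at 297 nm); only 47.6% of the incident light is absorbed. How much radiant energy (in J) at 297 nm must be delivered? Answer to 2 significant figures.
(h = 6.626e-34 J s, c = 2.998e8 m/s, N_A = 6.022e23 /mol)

Product: 1.34e20 / 6.022e23 = 2.225e-4 mol.
Photons that must be absorbed: 2.225e-4 / 0.12 = 0.001854 mol.
Incident photons needed: 0.001854 / 0.476 = 0.003895 mol.
Photon energy: hc/λ = 6.688e-19 J; per mole, 4.028e5 J mol⁻¹.
Energy required: 0.003895 × 4.028e5 = 1600 J.

1600 J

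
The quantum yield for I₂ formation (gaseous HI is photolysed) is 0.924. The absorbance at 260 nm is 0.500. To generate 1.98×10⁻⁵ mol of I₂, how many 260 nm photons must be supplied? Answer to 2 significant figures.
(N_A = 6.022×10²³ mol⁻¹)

1.9×10¹⁹ photons

Photons that must be absorbed: 1.98×10⁻⁵ / 0.924 = 2.143×10⁻⁵ mol.
Fraction absorbed: 1 − 10^(−0.500) = 0.6838.
Incident photons needed: 2.143×10⁻⁵ / 0.6838 = 3.134×10⁻⁵ mol.
Photon count: 3.134×10⁻⁵ × 6.022×10²³ = 1.9×10¹⁹.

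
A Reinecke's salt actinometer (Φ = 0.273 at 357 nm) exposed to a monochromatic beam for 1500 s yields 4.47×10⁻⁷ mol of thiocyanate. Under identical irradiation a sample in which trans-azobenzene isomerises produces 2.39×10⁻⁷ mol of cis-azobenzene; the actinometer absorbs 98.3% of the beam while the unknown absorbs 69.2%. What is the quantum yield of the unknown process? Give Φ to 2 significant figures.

Φ = 0.21

Photons absorbed by the actinometer: 4.47×10⁻⁷ / 0.273 = 1.637×10⁻⁶ mol.
Incident flux: 1.637×10⁻⁶ / 0.983 = 1.665×10⁻⁶ einstein.
Absorbed by unknown: 0.692 × 1.665×10⁻⁶ = 1.152×10⁻⁶ mol.
Φ(unknown) = 2.39×10⁻⁷ / 1.152×10⁻⁶ = 0.21.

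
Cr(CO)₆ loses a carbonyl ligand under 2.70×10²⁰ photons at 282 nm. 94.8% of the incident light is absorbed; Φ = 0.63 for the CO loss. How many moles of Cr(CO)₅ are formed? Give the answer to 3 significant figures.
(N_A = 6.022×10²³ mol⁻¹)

Moles of photons: 2.70×10²⁰ / 6.022×10²³ = 4.484×10⁻⁴ mol.
Photons absorbed: 0.948 × 4.484×10⁻⁴ = 4.251×10⁻⁴ mol.
Product: Φ × n_abs = 0.63 × 4.251×10⁻⁴ = 2.678×10⁻⁴ mol.

2.68×10⁻⁴ mol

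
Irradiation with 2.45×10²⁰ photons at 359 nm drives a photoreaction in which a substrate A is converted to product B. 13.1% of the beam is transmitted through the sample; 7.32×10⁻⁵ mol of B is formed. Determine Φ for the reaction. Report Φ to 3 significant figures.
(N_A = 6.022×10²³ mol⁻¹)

Φ = 0.207

Moles of photons: 2.45×10²⁰ / 6.022×10²³ = 4.068×10⁻⁴ mol.
Fraction absorbed: 1 − 13.1/100 = 0.8690.
Photons absorbed: 0.8690 × 4.068×10⁻⁴ = 3.535×10⁻⁴ mol.
Φ = 7.32×10⁻⁵ mol / 3.535×10⁻⁴ mol photons = 0.207.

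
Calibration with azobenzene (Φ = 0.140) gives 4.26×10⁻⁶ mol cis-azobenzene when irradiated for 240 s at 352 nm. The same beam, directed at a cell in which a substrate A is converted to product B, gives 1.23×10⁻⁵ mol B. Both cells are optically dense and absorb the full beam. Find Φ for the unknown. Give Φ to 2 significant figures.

Φ = 0.40

Photons absorbed by the actinometer: 4.26×10⁻⁶ / 0.140 = 3.043×10⁻⁵ mol.
Φ(unknown) = 1.23×10⁻⁵ / 3.043×10⁻⁵ = 0.40.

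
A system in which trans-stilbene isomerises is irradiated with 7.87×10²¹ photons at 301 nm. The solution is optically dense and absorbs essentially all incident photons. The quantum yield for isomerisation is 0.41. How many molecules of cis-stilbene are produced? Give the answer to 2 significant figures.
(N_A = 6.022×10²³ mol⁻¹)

Moles of photons: 7.87×10²¹ / 6.022×10²³ = 0.01307 mol.
Product: Φ × n_abs = 0.41 × 0.01307 = 0.005359 mol.
As a count: 0.005359 × 6.022×10²³ = 3.2×10²¹.

3.2×10²¹ molecules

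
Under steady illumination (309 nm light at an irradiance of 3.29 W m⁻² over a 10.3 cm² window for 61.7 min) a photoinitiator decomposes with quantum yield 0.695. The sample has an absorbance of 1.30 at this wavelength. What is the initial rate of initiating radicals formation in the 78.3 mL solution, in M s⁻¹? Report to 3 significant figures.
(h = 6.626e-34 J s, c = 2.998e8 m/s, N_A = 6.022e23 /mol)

Photon energy at 309 nm: hc/λ = (6.626e-34)(2.998e8)/(309e-9) = 6.429e-19 J.
Energy delivered: (3.29 W m⁻²)(10.3e-4 m²)(3702 s) = 12.54 J.
Photons incident: 12.54 / 6.429e-19 = 1.951e19, i.e. 1.951e19/6.022e23 = 3.240e-5 mol.
Fraction absorbed: 1 − 10^(−1.30) = 0.9499.
Photons absorbed: 0.9499 × 3.240e-5 = 3.078e-5 mol.
Product formed: 0.695 × 3.078e-5 = 2.139e-5 mol.
Rate: 2.139e-5 mol / (3702 s × 0.0783 L) = 7.38e-8 M s⁻¹.

7.38e-8 M s⁻¹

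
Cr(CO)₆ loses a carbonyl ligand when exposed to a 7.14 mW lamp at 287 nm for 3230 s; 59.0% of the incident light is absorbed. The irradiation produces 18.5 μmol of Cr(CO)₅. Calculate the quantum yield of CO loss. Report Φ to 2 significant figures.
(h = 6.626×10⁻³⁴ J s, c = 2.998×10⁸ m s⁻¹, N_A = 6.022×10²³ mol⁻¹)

Product: 18.5 μmol = 1.85×10⁻⁵ mol.
Photon energy at 287 nm: hc/λ = (6.626×10⁻³⁴)(2.998×10⁸)/(287×10⁻⁹) = 6.922×10⁻¹⁹ J.
Energy delivered: (7.14 mW)(3230 s) = 23.06 J.
Photons incident: 23.06 / 6.922×10⁻¹⁹ = 3.331×10¹⁹, i.e. 3.331×10¹⁹/6.022×10²³ = 5.531×10⁻⁵ mol.
Photons absorbed: 0.590 × 5.531×10⁻⁵ = 3.263×10⁻⁵ mol.
Φ = 1.85×10⁻⁵ mol / 3.263×10⁻⁵ mol photons = 0.57.

Φ = 0.57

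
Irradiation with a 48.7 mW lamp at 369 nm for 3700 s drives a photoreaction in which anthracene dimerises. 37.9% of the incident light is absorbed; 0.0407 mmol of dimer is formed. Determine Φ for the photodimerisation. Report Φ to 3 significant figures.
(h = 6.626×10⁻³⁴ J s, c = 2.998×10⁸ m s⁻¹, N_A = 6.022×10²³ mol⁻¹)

Product: 0.0407 mmol = 4.07×10⁻⁵ mol.
Photon energy at 369 nm: hc/λ = (6.626×10⁻³⁴)(2.998×10⁸)/(369×10⁻⁹) = 5.383×10⁻¹⁹ J.
Energy delivered: (48.7 mW)(3700 s) = 180.2 J.
Photons incident: 180.2 / 5.383×10⁻¹⁹ = 3.348×10²⁰, i.e. 3.348×10²⁰/6.022×10²³ = 5.560×10⁻⁴ mol.
Photons absorbed: 0.379 × 5.560×10⁻⁴ = 2.107×10⁻⁴ mol.
Φ = 4.07×10⁻⁵ mol / 2.107×10⁻⁴ mol photons = 0.193.

Φ = 0.193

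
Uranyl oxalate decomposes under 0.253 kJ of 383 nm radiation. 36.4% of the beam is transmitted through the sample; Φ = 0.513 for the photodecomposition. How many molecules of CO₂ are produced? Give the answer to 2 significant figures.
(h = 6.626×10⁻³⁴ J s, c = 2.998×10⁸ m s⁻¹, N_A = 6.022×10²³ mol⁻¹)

Photon energy at 383 nm: hc/λ = (6.626×10⁻³⁴)(2.998×10⁸)/(383×10⁻⁹) = 5.187×10⁻¹⁹ J.
Incident energy: 0.253 kJ = 253 J.
Photons incident: 253 / 5.187×10⁻¹⁹ = 4.878×10²⁰, i.e. 4.878×10²⁰/6.022×10²³ = 8.100×10⁻⁴ mol.
Fraction absorbed: 1 − 36.4/100 = 0.6360.
Photons absorbed: 0.6360 × 8.100×10⁻⁴ = 5.152×10⁻⁴ mol.
Product: Φ × n_abs = 0.513 × 5.152×10⁻⁴ = 2.643×10⁻⁴ mol.
As a count: 2.643×10⁻⁴ × 6.022×10²³ = 1.6×10²⁰.

1.6×10²⁰ molecules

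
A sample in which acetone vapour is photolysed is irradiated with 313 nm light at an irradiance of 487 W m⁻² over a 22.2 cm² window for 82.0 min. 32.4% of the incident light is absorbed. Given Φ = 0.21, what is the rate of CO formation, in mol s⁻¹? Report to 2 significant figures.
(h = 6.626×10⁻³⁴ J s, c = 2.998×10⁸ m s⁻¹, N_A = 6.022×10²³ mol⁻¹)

1.9×10⁻⁷ mol s⁻¹

Photon energy at 313 nm: hc/λ = (6.626×10⁻³⁴)(2.998×10⁸)/(313×10⁻⁹) = 6.347×10⁻¹⁹ J.
Energy delivered: (487 W m⁻²)(22.2×10⁻⁴ m²)(4920 s) = 5319 J.
Photons incident: 5319 / 6.347×10⁻¹⁹ = 8.380×10²¹, i.e. 8.380×10²¹/6.022×10²³ = 0.01392 mol.
Photons absorbed: 0.324 × 0.01392 = 0.004510 mol.
Product formed: 0.21 × 0.004510 = 9.471×10⁻⁴ mol.
Rate: 9.471×10⁻⁴ / 4920 s = 1.9×10⁻⁷ mol s⁻¹.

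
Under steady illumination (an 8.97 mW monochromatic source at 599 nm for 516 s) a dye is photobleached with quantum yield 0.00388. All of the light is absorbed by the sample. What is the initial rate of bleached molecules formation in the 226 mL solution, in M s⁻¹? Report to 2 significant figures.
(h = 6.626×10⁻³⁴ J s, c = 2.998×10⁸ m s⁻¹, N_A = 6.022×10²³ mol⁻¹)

7.7×10⁻¹⁰ M s⁻¹

Photon energy at 599 nm: hc/λ = (6.626×10⁻³⁴)(2.998×10⁸)/(599×10⁻⁹) = 3.316×10⁻¹⁹ J.
Energy delivered: (8.97 mW)(516 s) = 4.629 J.
Photons incident: 4.629 / 3.316×10⁻¹⁹ = 1.396×10¹⁹, i.e. 1.396×10¹⁹/6.022×10²³ = 2.318×10⁻⁵ mol.
Product formed: 0.00388 × 2.318×10⁻⁵ = 8.994×10⁻⁸ mol.
Rate: 8.994×10⁻⁸ mol / (516 s × 0.226 L) = 7.7×10⁻¹⁰ M s⁻¹.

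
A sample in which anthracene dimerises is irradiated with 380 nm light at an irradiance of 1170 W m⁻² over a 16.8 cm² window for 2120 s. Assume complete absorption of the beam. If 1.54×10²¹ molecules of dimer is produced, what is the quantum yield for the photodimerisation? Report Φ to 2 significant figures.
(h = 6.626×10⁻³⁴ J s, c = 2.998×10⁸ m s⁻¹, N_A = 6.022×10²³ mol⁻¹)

Product: 1.54×10²¹ / 6.022×10²³ = 0.002557 mol.
Photon energy at 380 nm: hc/λ = (6.626×10⁻³⁴)(2.998×10⁸)/(380×10⁻⁹) = 5.228×10⁻¹⁹ J.
Energy delivered: (1170 W m⁻²)(16.8×10⁻⁴ m²)(2120 s) = 4167 J.
Photons incident: 4167 / 5.228×10⁻¹⁹ = 7.971×10²¹, i.e. 7.971×10²¹/6.022×10²³ = 0.01324 mol.
Φ = 0.002557 mol / 0.01324 mol photons = 0.19.

Φ = 0.19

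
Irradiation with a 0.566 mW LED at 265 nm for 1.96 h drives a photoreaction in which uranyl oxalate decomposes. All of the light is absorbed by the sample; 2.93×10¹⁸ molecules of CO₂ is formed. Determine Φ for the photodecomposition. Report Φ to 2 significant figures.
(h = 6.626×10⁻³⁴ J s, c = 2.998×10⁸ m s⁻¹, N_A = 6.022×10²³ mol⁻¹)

Φ = 0.55

Product: 2.93×10¹⁸ / 6.022×10²³ = 4.865×10⁻⁶ mol.
Photon energy at 265 nm: hc/λ = (6.626×10⁻³⁴)(2.998×10⁸)/(265×10⁻⁹) = 7.496×10⁻¹⁹ J.
Energy delivered: (0.566 mW)(7056 s) = 3.994 J.
Photons incident: 3.994 / 7.496×10⁻¹⁹ = 5.328×10¹⁸, i.e. 5.328×10¹⁸/6.022×10²³ = 8.848×10⁻⁶ mol.
Φ = 4.865×10⁻⁶ mol / 8.848×10⁻⁶ mol photons = 0.55.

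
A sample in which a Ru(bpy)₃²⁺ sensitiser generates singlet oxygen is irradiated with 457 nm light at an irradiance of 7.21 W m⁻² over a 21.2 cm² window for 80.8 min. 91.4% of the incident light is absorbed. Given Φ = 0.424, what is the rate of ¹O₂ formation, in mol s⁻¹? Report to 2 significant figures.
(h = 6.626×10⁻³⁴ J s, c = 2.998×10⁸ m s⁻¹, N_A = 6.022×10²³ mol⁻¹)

2.3×10⁻⁸ mol s⁻¹

Photon energy at 457 nm: hc/λ = (6.626×10⁻³⁴)(2.998×10⁸)/(457×10⁻⁹) = 4.347×10⁻¹⁹ J.
Energy delivered: (7.21 W m⁻²)(21.2×10⁻⁴ m²)(4848 s) = 74.10 J.
Photons incident: 74.10 / 4.347×10⁻¹⁹ = 1.705×10²⁰, i.e. 1.705×10²⁰/6.022×10²³ = 2.831×10⁻⁴ mol.
Photons absorbed: 0.914 × 2.831×10⁻⁴ = 2.588×10⁻⁴ mol.
Product formed: 0.424 × 2.588×10⁻⁴ = 1.097×10⁻⁴ mol.
Rate: 1.097×10⁻⁴ / 4848 s = 2.3×10⁻⁸ mol s⁻¹.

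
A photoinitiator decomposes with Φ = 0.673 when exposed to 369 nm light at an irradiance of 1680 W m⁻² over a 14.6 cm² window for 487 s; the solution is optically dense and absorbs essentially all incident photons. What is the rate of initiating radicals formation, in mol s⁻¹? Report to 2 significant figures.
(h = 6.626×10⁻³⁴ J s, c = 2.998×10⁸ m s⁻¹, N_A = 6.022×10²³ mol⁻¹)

5.1×10⁻⁶ mol s⁻¹

Photon energy at 369 nm: hc/λ = (6.626×10⁻³⁴)(2.998×10⁸)/(369×10⁻⁹) = 5.383×10⁻¹⁹ J.
Energy delivered: (1680 W m⁻²)(14.6×10⁻⁴ m²)(487 s) = 1195 J.
Photons incident: 1195 / 5.383×10⁻¹⁹ = 2.220×10²¹, i.e. 2.220×10²¹/6.022×10²³ = 0.003686 mol.
Product formed: 0.673 × 0.003686 = 0.002481 mol.
Rate: 0.002481 / 487 s = 5.1×10⁻⁶ mol s⁻¹.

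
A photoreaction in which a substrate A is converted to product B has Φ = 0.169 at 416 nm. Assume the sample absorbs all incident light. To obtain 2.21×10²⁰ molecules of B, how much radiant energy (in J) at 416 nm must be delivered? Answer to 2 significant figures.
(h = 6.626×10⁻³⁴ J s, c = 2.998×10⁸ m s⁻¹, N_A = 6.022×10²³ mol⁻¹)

620 J

Product: 2.21×10²⁰ / 6.022×10²³ = 3.670×10⁻⁴ mol.
Photons that must be absorbed: 3.670×10⁻⁴ / 0.169 = 0.002172 mol.
Photon energy: hc/λ = 4.775×10⁻¹⁹ J; per mole, 2.876×10⁵ J mol⁻¹.
Energy required: 0.002172 × 2.876×10⁵ = 620 J.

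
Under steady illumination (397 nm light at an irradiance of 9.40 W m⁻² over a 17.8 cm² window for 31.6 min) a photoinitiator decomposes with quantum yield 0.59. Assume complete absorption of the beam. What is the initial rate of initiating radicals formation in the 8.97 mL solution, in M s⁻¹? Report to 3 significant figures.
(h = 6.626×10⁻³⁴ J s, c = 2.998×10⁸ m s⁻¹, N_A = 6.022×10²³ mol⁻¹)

Photon energy at 397 nm: hc/λ = (6.626×10⁻³⁴)(2.998×10⁸)/(397×10⁻⁹) = 5.004×10⁻¹⁹ J.
Energy delivered: (9.40 W m⁻²)(17.8×10⁻⁴ m²)(1896 s) = 31.72 J.
Photons incident: 31.72 / 5.004×10⁻¹⁹ = 6.339×10¹⁹, i.e. 6.339×10¹⁹/6.022×10²³ = 1.053×10⁻⁴ mol.
Product formed: 0.59 × 1.053×10⁻⁴ = 6.213×10⁻⁵ mol.
Rate: 6.213×10⁻⁵ mol / (1896 s × 0.00897 L) = 3.65×10⁻⁶ M s⁻¹.

3.65×10⁻⁶ M s⁻¹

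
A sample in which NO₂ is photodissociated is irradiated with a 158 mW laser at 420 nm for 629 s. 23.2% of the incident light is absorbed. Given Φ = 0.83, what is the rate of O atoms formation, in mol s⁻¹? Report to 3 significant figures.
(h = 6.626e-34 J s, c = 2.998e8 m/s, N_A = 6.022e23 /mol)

Photon energy at 420 nm: hc/λ = (6.626e-34)(2.998e8)/(420e-9) = 4.730e-19 J.
Energy delivered: (158 mW)(629 s) = 99.38 J.
Photons incident: 99.38 / 4.730e-19 = 2.101e20, i.e. 2.101e20/6.022e23 = 3.489e-4 mol.
Photons absorbed: 0.232 × 3.489e-4 = 8.094e-5 mol.
Product formed: 0.83 × 8.094e-5 = 6.718e-5 mol.
Rate: 6.718e-5 / 629 s = 1.07e-7 mol s⁻¹.

1.07e-7 mol s⁻¹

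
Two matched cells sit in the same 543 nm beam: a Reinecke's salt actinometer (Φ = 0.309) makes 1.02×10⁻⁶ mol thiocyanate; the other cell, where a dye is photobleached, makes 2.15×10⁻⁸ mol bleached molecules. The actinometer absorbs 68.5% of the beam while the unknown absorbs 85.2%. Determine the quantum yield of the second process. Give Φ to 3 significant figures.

Photons absorbed by the actinometer: 1.02×10⁻⁶ / 0.309 = 3.301×10⁻⁶ mol.
Incident flux: 3.301×10⁻⁶ / 0.685 = 4.819×10⁻⁶ einstein.
Absorbed by unknown: 0.852 × 4.819×10⁻⁶ = 4.106×10⁻⁶ mol.
Φ(unknown) = 2.15×10⁻⁸ / 4.106×10⁻⁶ = 0.00524.

Φ = 0.00524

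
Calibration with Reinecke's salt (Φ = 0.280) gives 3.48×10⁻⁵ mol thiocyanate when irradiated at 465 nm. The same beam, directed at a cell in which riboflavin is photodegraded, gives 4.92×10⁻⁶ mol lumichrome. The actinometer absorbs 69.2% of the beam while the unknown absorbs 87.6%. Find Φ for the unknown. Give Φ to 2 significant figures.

Φ = 0.031

Photons absorbed by the actinometer: 3.48×10⁻⁵ / 0.280 = 1.243×10⁻⁴ mol.
Incident flux: 1.243×10⁻⁴ / 0.692 = 1.796×10⁻⁴ einstein.
Absorbed by unknown: 0.876 × 1.796×10⁻⁴ = 1.573×10⁻⁴ mol.
Φ(unknown) = 4.92×10⁻⁶ / 1.573×10⁻⁴ = 0.031.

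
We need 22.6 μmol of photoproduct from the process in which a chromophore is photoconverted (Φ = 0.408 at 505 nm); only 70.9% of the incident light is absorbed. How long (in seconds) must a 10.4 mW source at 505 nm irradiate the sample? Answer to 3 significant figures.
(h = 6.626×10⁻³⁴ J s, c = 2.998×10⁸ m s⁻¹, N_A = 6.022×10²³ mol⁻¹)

Product: 22.6 μmol = 2.26×10⁻⁵ mol.
Photons that must be absorbed: 2.26×10⁻⁵ / 0.408 = 5.539×10⁻⁵ mol.
Incident photons needed: 5.539×10⁻⁵ / 0.709 = 7.812×10⁻⁵ mol.
Photon energy: hc/λ = 3.934×10⁻¹⁹ J; per mole, 2.369×10⁵ J mol⁻¹.
Energy required: 7.812×10⁻⁵ × 2.369×10⁵ = 18.51 J.
Time: 18.51 J / 0.0104 W = 1780 s.

t ≈ 1780 s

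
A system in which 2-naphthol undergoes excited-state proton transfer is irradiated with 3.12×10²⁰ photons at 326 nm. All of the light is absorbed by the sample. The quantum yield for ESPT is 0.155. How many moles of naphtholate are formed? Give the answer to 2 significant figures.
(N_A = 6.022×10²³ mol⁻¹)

8.0×10⁻⁵ mol

Moles of photons: 3.12×10²⁰ / 6.022×10²³ = 5.181×10⁻⁴ mol.
Product: Φ × n_abs = 0.155 × 5.181×10⁻⁴ = 8.031×10⁻⁵ mol.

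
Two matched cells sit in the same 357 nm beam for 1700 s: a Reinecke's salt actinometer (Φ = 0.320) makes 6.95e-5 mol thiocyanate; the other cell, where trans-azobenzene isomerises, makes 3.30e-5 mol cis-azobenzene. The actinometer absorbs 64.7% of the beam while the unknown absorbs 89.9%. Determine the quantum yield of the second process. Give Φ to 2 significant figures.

Φ = 0.11

Photons absorbed by the actinometer: 6.95e-5 / 0.320 = 2.172e-4 mol.
Incident flux: 2.172e-4 / 0.647 = 3.357e-4 einstein.
Absorbed by unknown: 0.899 × 3.357e-4 = 3.018e-4 mol.
Φ(unknown) = 3.30e-5 / 3.018e-4 = 0.11.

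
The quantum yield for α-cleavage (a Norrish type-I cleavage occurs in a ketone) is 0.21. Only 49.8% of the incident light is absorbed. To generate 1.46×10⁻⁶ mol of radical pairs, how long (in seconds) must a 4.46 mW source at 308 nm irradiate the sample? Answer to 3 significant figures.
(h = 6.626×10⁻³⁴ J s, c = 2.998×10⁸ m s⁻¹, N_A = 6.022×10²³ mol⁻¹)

t ≈ 1220 s

Photons that must be absorbed: 1.46×10⁻⁶ / 0.21 = 6.952×10⁻⁶ mol.
Incident photons needed: 6.952×10⁻⁶ / 0.498 = 1.396×10⁻⁵ mol.
Photon energy: hc/λ = 6.450×10⁻¹⁹ J; per mole, 3.884×10⁵ J mol⁻¹.
Energy required: 1.396×10⁻⁵ × 3.884×10⁵ = 5.422 J.
Time: 5.422 J / 0.00446 W = 1220 s.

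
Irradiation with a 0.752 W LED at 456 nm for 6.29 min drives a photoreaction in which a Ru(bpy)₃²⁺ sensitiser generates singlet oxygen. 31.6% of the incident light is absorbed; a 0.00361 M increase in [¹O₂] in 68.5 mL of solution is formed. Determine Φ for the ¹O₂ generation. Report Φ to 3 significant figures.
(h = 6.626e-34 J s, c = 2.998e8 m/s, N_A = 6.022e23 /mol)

Φ = 0.723

Product: (0.00361 M)(0.0685 L) = 2.473e-4 mol.
Photon energy at 456 nm: hc/λ = (6.626e-34)(2.998e8)/(456e-9) = 4.356e-19 J.
Energy delivered: (0.752 W)(377.4 s) = 283.8 J.
Photons incident: 283.8 / 4.356e-19 = 6.515e20, i.e. 6.515e20/6.022e23 = 0.001082 mol.
Photons absorbed: 0.316 × 0.001082 = 3.419e-4 mol.
Φ = 2.473e-4 mol / 3.419e-4 mol photons = 0.723.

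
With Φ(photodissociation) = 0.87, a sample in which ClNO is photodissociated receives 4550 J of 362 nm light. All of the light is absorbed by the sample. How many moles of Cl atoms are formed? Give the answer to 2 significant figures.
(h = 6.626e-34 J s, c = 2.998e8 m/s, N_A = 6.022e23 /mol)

Photon energy at 362 nm: hc/λ = (6.626e-34)(2.998e8)/(362e-9) = 5.487e-19 J.
Photons incident: 4550 / 5.487e-19 = 8.292e21, i.e. 8.292e21/6.022e23 = 0.01377 mol.
Product: Φ × n_abs = 0.87 × 0.01377 = 0.01198 mol.

0.012 mol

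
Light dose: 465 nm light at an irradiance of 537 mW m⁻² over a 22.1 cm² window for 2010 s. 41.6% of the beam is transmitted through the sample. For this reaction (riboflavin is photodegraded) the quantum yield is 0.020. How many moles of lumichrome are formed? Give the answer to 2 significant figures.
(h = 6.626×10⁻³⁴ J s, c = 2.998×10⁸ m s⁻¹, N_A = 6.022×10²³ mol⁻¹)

1.1×10⁻⁷ mol

Photon energy at 465 nm: hc/λ = (6.626×10⁻³⁴)(2.998×10⁸)/(465×10⁻⁹) = 4.272×10⁻¹⁹ J.
Energy delivered: (537 mW m⁻²)(22.1×10⁻⁴ m²)(2010 s) = 2.385 J.
Photons incident: 2.385 / 4.272×10⁻¹⁹ = 5.583×10¹⁸, i.e. 5.583×10¹⁸/6.022×10²³ = 9.271×10⁻⁶ mol.
Fraction absorbed: 1 − 41.6/100 = 0.5840.
Photons absorbed: 0.5840 × 9.271×10⁻⁶ = 5.414×10⁻⁶ mol.
Product: Φ × n_abs = 0.020 × 5.414×10⁻⁶ = 1.083×10⁻⁷ mol.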